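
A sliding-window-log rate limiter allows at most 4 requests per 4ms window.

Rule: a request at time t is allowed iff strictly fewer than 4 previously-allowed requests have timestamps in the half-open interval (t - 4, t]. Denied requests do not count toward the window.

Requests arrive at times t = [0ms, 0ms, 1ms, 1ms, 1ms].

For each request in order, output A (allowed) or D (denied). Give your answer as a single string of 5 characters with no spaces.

Answer: AAAAD

Derivation:
Tracking allowed requests in the window:
  req#1 t=0ms: ALLOW
  req#2 t=0ms: ALLOW
  req#3 t=1ms: ALLOW
  req#4 t=1ms: ALLOW
  req#5 t=1ms: DENY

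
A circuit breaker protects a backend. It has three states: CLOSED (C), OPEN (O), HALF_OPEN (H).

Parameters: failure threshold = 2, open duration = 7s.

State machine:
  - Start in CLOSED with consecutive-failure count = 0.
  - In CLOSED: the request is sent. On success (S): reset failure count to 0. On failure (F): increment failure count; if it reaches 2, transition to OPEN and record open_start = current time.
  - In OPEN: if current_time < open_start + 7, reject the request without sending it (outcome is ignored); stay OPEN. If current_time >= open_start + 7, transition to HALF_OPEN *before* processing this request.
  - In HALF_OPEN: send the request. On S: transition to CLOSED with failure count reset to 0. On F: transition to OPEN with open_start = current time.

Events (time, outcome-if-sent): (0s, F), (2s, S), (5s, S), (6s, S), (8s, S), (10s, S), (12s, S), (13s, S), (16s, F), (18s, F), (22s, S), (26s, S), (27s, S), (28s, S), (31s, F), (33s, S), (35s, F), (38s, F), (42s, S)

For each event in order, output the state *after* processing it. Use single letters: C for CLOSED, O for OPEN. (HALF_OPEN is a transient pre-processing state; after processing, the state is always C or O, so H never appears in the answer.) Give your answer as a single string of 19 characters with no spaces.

State after each event:
  event#1 t=0s outcome=F: state=CLOSED
  event#2 t=2s outcome=S: state=CLOSED
  event#3 t=5s outcome=S: state=CLOSED
  event#4 t=6s outcome=S: state=CLOSED
  event#5 t=8s outcome=S: state=CLOSED
  event#6 t=10s outcome=S: state=CLOSED
  event#7 t=12s outcome=S: state=CLOSED
  event#8 t=13s outcome=S: state=CLOSED
  event#9 t=16s outcome=F: state=CLOSED
  event#10 t=18s outcome=F: state=OPEN
  event#11 t=22s outcome=S: state=OPEN
  event#12 t=26s outcome=S: state=CLOSED
  event#13 t=27s outcome=S: state=CLOSED
  event#14 t=28s outcome=S: state=CLOSED
  event#15 t=31s outcome=F: state=CLOSED
  event#16 t=33s outcome=S: state=CLOSED
  event#17 t=35s outcome=F: state=CLOSED
  event#18 t=38s outcome=F: state=OPEN
  event#19 t=42s outcome=S: state=OPEN

Answer: CCCCCCCCCOOCCCCCCOO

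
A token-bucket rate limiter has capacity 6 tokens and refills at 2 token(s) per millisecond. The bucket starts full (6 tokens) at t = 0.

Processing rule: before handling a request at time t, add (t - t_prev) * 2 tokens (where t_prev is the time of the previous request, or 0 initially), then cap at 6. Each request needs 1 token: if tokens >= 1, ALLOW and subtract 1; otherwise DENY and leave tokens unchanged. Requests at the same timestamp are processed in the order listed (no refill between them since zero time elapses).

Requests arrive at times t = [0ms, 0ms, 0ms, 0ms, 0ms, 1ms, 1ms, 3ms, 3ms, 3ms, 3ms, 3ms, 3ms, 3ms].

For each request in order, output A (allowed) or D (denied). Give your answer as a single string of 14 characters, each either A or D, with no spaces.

Answer: AAAAAAAAAAAADD

Derivation:
Simulating step by step:
  req#1 t=0ms: ALLOW
  req#2 t=0ms: ALLOW
  req#3 t=0ms: ALLOW
  req#4 t=0ms: ALLOW
  req#5 t=0ms: ALLOW
  req#6 t=1ms: ALLOW
  req#7 t=1ms: ALLOW
  req#8 t=3ms: ALLOW
  req#9 t=3ms: ALLOW
  req#10 t=3ms: ALLOW
  req#11 t=3ms: ALLOW
  req#12 t=3ms: ALLOW
  req#13 t=3ms: DENY
  req#14 t=3ms: DENY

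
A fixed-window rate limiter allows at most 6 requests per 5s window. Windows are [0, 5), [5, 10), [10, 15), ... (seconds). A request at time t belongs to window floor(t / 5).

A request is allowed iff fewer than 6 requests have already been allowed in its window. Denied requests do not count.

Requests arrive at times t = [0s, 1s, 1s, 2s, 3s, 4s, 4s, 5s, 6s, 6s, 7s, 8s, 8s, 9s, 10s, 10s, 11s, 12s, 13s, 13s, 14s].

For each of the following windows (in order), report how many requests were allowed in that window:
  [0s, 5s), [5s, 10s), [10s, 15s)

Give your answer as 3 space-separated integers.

Answer: 6 6 6

Derivation:
Processing requests:
  req#1 t=0s (window 0): ALLOW
  req#2 t=1s (window 0): ALLOW
  req#3 t=1s (window 0): ALLOW
  req#4 t=2s (window 0): ALLOW
  req#5 t=3s (window 0): ALLOW
  req#6 t=4s (window 0): ALLOW
  req#7 t=4s (window 0): DENY
  req#8 t=5s (window 1): ALLOW
  req#9 t=6s (window 1): ALLOW
  req#10 t=6s (window 1): ALLOW
  req#11 t=7s (window 1): ALLOW
  req#12 t=8s (window 1): ALLOW
  req#13 t=8s (window 1): ALLOW
  req#14 t=9s (window 1): DENY
  req#15 t=10s (window 2): ALLOW
  req#16 t=10s (window 2): ALLOW
  req#17 t=11s (window 2): ALLOW
  req#18 t=12s (window 2): ALLOW
  req#19 t=13s (window 2): ALLOW
  req#20 t=13s (window 2): ALLOW
  req#21 t=14s (window 2): DENY

Allowed counts by window: 6 6 6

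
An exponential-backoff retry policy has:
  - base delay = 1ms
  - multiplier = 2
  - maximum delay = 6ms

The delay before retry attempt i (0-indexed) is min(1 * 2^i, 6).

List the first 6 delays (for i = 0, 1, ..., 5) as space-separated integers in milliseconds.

Answer: 1 2 4 6 6 6

Derivation:
Computing each delay:
  i=0: min(1*2^0, 6) = 1
  i=1: min(1*2^1, 6) = 2
  i=2: min(1*2^2, 6) = 4
  i=3: min(1*2^3, 6) = 6
  i=4: min(1*2^4, 6) = 6
  i=5: min(1*2^5, 6) = 6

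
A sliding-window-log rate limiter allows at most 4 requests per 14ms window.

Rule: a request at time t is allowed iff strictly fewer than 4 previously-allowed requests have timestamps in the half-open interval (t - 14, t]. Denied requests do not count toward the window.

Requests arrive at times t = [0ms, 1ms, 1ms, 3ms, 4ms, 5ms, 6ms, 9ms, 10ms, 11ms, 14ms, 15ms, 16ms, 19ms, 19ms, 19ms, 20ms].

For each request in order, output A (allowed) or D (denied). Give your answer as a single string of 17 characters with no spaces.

Answer: AAAADDDDDDAAAADDD

Derivation:
Tracking allowed requests in the window:
  req#1 t=0ms: ALLOW
  req#2 t=1ms: ALLOW
  req#3 t=1ms: ALLOW
  req#4 t=3ms: ALLOW
  req#5 t=4ms: DENY
  req#6 t=5ms: DENY
  req#7 t=6ms: DENY
  req#8 t=9ms: DENY
  req#9 t=10ms: DENY
  req#10 t=11ms: DENY
  req#11 t=14ms: ALLOW
  req#12 t=15ms: ALLOW
  req#13 t=16ms: ALLOW
  req#14 t=19ms: ALLOW
  req#15 t=19ms: DENY
  req#16 t=19ms: DENY
  req#17 t=20ms: DENY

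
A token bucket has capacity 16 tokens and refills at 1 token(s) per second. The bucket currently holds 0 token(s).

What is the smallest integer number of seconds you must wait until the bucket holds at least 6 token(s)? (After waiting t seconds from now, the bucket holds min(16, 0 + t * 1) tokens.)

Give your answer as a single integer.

Answer: 6

Derivation:
Need 0 + t * 1 >= 6, so t >= 6/1.
Smallest integer t = ceil(6/1) = 6.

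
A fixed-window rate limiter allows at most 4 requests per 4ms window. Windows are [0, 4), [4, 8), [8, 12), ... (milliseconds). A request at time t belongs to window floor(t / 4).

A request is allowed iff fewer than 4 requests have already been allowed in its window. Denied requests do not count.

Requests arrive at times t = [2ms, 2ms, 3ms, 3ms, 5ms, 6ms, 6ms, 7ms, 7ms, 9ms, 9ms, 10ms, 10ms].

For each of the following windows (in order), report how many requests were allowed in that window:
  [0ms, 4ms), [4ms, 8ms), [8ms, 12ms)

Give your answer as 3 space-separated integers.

Answer: 4 4 4

Derivation:
Processing requests:
  req#1 t=2ms (window 0): ALLOW
  req#2 t=2ms (window 0): ALLOW
  req#3 t=3ms (window 0): ALLOW
  req#4 t=3ms (window 0): ALLOW
  req#5 t=5ms (window 1): ALLOW
  req#6 t=6ms (window 1): ALLOW
  req#7 t=6ms (window 1): ALLOW
  req#8 t=7ms (window 1): ALLOW
  req#9 t=7ms (window 1): DENY
  req#10 t=9ms (window 2): ALLOW
  req#11 t=9ms (window 2): ALLOW
  req#12 t=10ms (window 2): ALLOW
  req#13 t=10ms (window 2): ALLOW

Allowed counts by window: 4 4 4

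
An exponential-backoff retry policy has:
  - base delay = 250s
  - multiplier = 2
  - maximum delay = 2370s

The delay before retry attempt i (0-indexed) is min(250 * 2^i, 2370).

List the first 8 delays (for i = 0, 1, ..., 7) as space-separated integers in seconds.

Answer: 250 500 1000 2000 2370 2370 2370 2370

Derivation:
Computing each delay:
  i=0: min(250*2^0, 2370) = 250
  i=1: min(250*2^1, 2370) = 500
  i=2: min(250*2^2, 2370) = 1000
  i=3: min(250*2^3, 2370) = 2000
  i=4: min(250*2^4, 2370) = 2370
  i=5: min(250*2^5, 2370) = 2370
  i=6: min(250*2^6, 2370) = 2370
  i=7: min(250*2^7, 2370) = 2370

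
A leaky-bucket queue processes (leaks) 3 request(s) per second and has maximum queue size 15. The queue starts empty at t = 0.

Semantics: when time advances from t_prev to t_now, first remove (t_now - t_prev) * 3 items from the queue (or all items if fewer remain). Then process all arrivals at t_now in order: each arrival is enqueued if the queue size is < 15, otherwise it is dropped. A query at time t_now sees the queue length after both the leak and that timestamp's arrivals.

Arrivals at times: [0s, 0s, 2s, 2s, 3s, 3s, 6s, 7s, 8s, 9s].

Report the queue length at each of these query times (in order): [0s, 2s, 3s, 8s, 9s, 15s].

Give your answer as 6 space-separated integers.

Answer: 2 2 2 1 1 0

Derivation:
Queue lengths at query times:
  query t=0s: backlog = 2
  query t=2s: backlog = 2
  query t=3s: backlog = 2
  query t=8s: backlog = 1
  query t=9s: backlog = 1
  query t=15s: backlog = 0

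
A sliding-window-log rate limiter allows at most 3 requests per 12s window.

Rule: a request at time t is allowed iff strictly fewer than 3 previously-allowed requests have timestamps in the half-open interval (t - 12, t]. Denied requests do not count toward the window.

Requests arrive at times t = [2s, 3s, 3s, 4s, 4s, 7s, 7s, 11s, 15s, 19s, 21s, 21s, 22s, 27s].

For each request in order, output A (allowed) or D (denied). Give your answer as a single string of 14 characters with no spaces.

Tracking allowed requests in the window:
  req#1 t=2s: ALLOW
  req#2 t=3s: ALLOW
  req#3 t=3s: ALLOW
  req#4 t=4s: DENY
  req#5 t=4s: DENY
  req#6 t=7s: DENY
  req#7 t=7s: DENY
  req#8 t=11s: DENY
  req#9 t=15s: ALLOW
  req#10 t=19s: ALLOW
  req#11 t=21s: ALLOW
  req#12 t=21s: DENY
  req#13 t=22s: DENY
  req#14 t=27s: ALLOW

Answer: AAADDDDDAAADDA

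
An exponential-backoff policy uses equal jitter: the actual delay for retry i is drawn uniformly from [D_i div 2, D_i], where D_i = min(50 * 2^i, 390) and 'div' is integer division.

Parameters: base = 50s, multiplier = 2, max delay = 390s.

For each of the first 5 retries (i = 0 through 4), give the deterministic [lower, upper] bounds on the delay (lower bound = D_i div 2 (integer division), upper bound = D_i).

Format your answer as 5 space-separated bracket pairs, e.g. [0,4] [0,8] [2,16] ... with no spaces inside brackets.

Computing bounds per retry:
  i=0: D_i=min(50*2^0,390)=50, bounds=[25,50]
  i=1: D_i=min(50*2^1,390)=100, bounds=[50,100]
  i=2: D_i=min(50*2^2,390)=200, bounds=[100,200]
  i=3: D_i=min(50*2^3,390)=390, bounds=[195,390]
  i=4: D_i=min(50*2^4,390)=390, bounds=[195,390]

Answer: [25,50] [50,100] [100,200] [195,390] [195,390]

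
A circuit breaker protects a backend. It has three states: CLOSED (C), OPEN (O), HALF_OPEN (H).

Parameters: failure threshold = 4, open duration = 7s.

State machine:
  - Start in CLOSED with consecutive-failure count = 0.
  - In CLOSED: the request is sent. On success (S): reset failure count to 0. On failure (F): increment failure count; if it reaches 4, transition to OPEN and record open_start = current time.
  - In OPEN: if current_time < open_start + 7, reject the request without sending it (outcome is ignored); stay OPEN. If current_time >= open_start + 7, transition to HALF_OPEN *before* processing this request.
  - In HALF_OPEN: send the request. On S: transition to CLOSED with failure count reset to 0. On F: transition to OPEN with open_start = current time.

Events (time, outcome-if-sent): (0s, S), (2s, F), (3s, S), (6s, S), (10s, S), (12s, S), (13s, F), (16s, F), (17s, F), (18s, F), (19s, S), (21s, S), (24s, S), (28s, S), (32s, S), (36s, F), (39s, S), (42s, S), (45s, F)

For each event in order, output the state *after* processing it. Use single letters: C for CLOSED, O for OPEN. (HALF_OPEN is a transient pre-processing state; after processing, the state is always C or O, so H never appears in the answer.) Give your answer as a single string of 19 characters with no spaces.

Answer: CCCCCCCCCOOOOCCCCCC

Derivation:
State after each event:
  event#1 t=0s outcome=S: state=CLOSED
  event#2 t=2s outcome=F: state=CLOSED
  event#3 t=3s outcome=S: state=CLOSED
  event#4 t=6s outcome=S: state=CLOSED
  event#5 t=10s outcome=S: state=CLOSED
  event#6 t=12s outcome=S: state=CLOSED
  event#7 t=13s outcome=F: state=CLOSED
  event#8 t=16s outcome=F: state=CLOSED
  event#9 t=17s outcome=F: state=CLOSED
  event#10 t=18s outcome=F: state=OPEN
  event#11 t=19s outcome=S: state=OPEN
  event#12 t=21s outcome=S: state=OPEN
  event#13 t=24s outcome=S: state=OPEN
  event#14 t=28s outcome=S: state=CLOSED
  event#15 t=32s outcome=S: state=CLOSED
  event#16 t=36s outcome=F: state=CLOSED
  event#17 t=39s outcome=S: state=CLOSED
  event#18 t=42s outcome=S: state=CLOSED
  event#19 t=45s outcome=F: state=CLOSED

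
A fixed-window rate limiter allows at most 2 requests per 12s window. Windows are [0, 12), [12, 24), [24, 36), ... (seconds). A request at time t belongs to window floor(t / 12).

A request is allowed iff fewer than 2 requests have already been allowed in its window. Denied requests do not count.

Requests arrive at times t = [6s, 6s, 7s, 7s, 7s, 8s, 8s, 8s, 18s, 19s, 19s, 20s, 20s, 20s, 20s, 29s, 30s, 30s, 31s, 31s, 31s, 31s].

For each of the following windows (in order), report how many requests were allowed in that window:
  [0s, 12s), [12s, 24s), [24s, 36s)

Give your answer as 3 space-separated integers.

Answer: 2 2 2

Derivation:
Processing requests:
  req#1 t=6s (window 0): ALLOW
  req#2 t=6s (window 0): ALLOW
  req#3 t=7s (window 0): DENY
  req#4 t=7s (window 0): DENY
  req#5 t=7s (window 0): DENY
  req#6 t=8s (window 0): DENY
  req#7 t=8s (window 0): DENY
  req#8 t=8s (window 0): DENY
  req#9 t=18s (window 1): ALLOW
  req#10 t=19s (window 1): ALLOW
  req#11 t=19s (window 1): DENY
  req#12 t=20s (window 1): DENY
  req#13 t=20s (window 1): DENY
  req#14 t=20s (window 1): DENY
  req#15 t=20s (window 1): DENY
  req#16 t=29s (window 2): ALLOW
  req#17 t=30s (window 2): ALLOW
  req#18 t=30s (window 2): DENY
  req#19 t=31s (window 2): DENY
  req#20 t=31s (window 2): DENY
  req#21 t=31s (window 2): DENY
  req#22 t=31s (window 2): DENY

Allowed counts by window: 2 2 2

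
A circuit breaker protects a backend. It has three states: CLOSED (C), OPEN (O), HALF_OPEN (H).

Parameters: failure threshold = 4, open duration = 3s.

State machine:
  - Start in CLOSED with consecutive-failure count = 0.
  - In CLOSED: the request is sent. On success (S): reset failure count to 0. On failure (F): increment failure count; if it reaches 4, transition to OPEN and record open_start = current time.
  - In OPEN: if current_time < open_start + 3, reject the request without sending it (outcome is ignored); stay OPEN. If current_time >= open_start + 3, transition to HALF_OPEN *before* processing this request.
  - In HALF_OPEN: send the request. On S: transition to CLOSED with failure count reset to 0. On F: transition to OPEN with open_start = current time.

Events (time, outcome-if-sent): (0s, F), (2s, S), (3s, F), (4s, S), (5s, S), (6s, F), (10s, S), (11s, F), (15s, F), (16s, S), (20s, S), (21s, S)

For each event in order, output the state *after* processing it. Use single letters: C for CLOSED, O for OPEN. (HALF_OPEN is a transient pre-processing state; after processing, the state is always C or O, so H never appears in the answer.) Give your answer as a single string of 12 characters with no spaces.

Answer: CCCCCCCCCCCC

Derivation:
State after each event:
  event#1 t=0s outcome=F: state=CLOSED
  event#2 t=2s outcome=S: state=CLOSED
  event#3 t=3s outcome=F: state=CLOSED
  event#4 t=4s outcome=S: state=CLOSED
  event#5 t=5s outcome=S: state=CLOSED
  event#6 t=6s outcome=F: state=CLOSED
  event#7 t=10s outcome=S: state=CLOSED
  event#8 t=11s outcome=F: state=CLOSED
  event#9 t=15s outcome=F: state=CLOSED
  event#10 t=16s outcome=S: state=CLOSED
  event#11 t=20s outcome=S: state=CLOSED
  event#12 t=21s outcome=S: state=CLOSED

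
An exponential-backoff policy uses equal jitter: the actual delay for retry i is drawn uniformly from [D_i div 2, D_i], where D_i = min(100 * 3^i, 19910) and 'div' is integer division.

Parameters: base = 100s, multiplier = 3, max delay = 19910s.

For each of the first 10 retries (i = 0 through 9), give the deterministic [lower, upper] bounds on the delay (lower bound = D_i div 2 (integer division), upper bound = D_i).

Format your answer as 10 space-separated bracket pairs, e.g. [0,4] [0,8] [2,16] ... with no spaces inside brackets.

Computing bounds per retry:
  i=0: D_i=min(100*3^0,19910)=100, bounds=[50,100]
  i=1: D_i=min(100*3^1,19910)=300, bounds=[150,300]
  i=2: D_i=min(100*3^2,19910)=900, bounds=[450,900]
  i=3: D_i=min(100*3^3,19910)=2700, bounds=[1350,2700]
  i=4: D_i=min(100*3^4,19910)=8100, bounds=[4050,8100]
  i=5: D_i=min(100*3^5,19910)=19910, bounds=[9955,19910]
  i=6: D_i=min(100*3^6,19910)=19910, bounds=[9955,19910]
  i=7: D_i=min(100*3^7,19910)=19910, bounds=[9955,19910]
  i=8: D_i=min(100*3^8,19910)=19910, bounds=[9955,19910]
  i=9: D_i=min(100*3^9,19910)=19910, bounds=[9955,19910]

Answer: [50,100] [150,300] [450,900] [1350,2700] [4050,8100] [9955,19910] [9955,19910] [9955,19910] [9955,19910] [9955,19910]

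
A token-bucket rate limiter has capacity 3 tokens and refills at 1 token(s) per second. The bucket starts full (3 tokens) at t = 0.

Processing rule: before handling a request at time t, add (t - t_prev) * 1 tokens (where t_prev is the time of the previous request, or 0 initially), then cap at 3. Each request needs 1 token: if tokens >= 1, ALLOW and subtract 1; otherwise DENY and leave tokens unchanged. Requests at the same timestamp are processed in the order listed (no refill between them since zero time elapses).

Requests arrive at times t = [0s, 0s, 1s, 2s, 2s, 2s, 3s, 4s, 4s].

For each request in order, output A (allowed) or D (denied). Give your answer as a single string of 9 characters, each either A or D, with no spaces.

Simulating step by step:
  req#1 t=0s: ALLOW
  req#2 t=0s: ALLOW
  req#3 t=1s: ALLOW
  req#4 t=2s: ALLOW
  req#5 t=2s: ALLOW
  req#6 t=2s: DENY
  req#7 t=3s: ALLOW
  req#8 t=4s: ALLOW
  req#9 t=4s: DENY

Answer: AAAAADAAD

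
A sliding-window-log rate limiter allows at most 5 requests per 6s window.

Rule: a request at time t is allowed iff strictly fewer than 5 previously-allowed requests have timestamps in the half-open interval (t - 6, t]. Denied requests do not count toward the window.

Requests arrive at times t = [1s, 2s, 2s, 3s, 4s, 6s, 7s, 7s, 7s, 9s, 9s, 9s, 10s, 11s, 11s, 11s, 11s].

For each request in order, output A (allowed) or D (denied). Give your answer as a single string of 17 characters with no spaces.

Tracking allowed requests in the window:
  req#1 t=1s: ALLOW
  req#2 t=2s: ALLOW
  req#3 t=2s: ALLOW
  req#4 t=3s: ALLOW
  req#5 t=4s: ALLOW
  req#6 t=6s: DENY
  req#7 t=7s: ALLOW
  req#8 t=7s: DENY
  req#9 t=7s: DENY
  req#10 t=9s: ALLOW
  req#11 t=9s: ALLOW
  req#12 t=9s: ALLOW
  req#13 t=10s: ALLOW
  req#14 t=11s: DENY
  req#15 t=11s: DENY
  req#16 t=11s: DENY
  req#17 t=11s: DENY

Answer: AAAAADADDAAAADDDD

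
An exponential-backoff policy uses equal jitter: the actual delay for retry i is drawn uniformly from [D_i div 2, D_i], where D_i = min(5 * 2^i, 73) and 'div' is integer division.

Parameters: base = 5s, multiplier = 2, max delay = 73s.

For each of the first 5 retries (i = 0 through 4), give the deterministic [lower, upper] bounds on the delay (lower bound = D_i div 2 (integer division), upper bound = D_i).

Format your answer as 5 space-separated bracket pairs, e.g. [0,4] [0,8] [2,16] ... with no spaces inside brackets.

Answer: [2,5] [5,10] [10,20] [20,40] [36,73]

Derivation:
Computing bounds per retry:
  i=0: D_i=min(5*2^0,73)=5, bounds=[2,5]
  i=1: D_i=min(5*2^1,73)=10, bounds=[5,10]
  i=2: D_i=min(5*2^2,73)=20, bounds=[10,20]
  i=3: D_i=min(5*2^3,73)=40, bounds=[20,40]
  i=4: D_i=min(5*2^4,73)=73, bounds=[36,73]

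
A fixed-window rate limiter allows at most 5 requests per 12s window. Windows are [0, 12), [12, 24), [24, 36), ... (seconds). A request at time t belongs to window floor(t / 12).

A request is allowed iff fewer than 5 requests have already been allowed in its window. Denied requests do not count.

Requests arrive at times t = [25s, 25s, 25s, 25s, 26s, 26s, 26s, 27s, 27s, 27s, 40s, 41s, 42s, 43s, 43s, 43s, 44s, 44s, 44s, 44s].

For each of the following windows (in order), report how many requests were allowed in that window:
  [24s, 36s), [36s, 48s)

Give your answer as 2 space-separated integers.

Answer: 5 5

Derivation:
Processing requests:
  req#1 t=25s (window 2): ALLOW
  req#2 t=25s (window 2): ALLOW
  req#3 t=25s (window 2): ALLOW
  req#4 t=25s (window 2): ALLOW
  req#5 t=26s (window 2): ALLOW
  req#6 t=26s (window 2): DENY
  req#7 t=26s (window 2): DENY
  req#8 t=27s (window 2): DENY
  req#9 t=27s (window 2): DENY
  req#10 t=27s (window 2): DENY
  req#11 t=40s (window 3): ALLOW
  req#12 t=41s (window 3): ALLOW
  req#13 t=42s (window 3): ALLOW
  req#14 t=43s (window 3): ALLOW
  req#15 t=43s (window 3): ALLOW
  req#16 t=43s (window 3): DENY
  req#17 t=44s (window 3): DENY
  req#18 t=44s (window 3): DENY
  req#19 t=44s (window 3): DENY
  req#20 t=44s (window 3): DENY

Allowed counts by window: 5 5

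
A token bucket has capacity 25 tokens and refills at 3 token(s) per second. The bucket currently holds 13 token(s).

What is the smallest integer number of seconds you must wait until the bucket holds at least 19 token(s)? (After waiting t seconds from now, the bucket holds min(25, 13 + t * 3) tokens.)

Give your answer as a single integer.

Answer: 2

Derivation:
Need 13 + t * 3 >= 19, so t >= 6/3.
Smallest integer t = ceil(6/3) = 2.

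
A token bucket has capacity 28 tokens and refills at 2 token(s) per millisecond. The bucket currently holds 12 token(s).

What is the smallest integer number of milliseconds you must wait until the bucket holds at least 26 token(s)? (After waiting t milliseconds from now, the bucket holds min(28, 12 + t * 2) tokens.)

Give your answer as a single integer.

Answer: 7

Derivation:
Need 12 + t * 2 >= 26, so t >= 14/2.
Smallest integer t = ceil(14/2) = 7.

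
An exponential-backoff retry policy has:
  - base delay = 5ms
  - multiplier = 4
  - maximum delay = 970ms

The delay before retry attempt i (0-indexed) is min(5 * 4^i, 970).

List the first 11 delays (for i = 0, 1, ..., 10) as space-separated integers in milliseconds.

Answer: 5 20 80 320 970 970 970 970 970 970 970

Derivation:
Computing each delay:
  i=0: min(5*4^0, 970) = 5
  i=1: min(5*4^1, 970) = 20
  i=2: min(5*4^2, 970) = 80
  i=3: min(5*4^3, 970) = 320
  i=4: min(5*4^4, 970) = 970
  i=5: min(5*4^5, 970) = 970
  i=6: min(5*4^6, 970) = 970
  i=7: min(5*4^7, 970) = 970
  i=8: min(5*4^8, 970) = 970
  i=9: min(5*4^9, 970) = 970
  i=10: min(5*4^10, 970) = 970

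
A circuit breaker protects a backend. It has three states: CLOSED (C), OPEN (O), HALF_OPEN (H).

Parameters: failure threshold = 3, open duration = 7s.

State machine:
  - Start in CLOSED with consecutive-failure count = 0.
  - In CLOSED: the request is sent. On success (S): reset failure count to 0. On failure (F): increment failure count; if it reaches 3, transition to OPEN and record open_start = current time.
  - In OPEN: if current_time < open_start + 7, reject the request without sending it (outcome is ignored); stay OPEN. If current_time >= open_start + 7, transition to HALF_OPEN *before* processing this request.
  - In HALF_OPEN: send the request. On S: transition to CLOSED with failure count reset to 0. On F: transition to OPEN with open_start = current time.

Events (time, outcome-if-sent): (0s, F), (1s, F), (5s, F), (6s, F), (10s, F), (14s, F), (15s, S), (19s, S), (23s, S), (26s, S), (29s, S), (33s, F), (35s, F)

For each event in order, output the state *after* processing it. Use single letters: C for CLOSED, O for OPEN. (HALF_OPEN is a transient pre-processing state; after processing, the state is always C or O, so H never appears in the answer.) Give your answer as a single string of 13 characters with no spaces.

Answer: CCOOOOOOCCCCC

Derivation:
State after each event:
  event#1 t=0s outcome=F: state=CLOSED
  event#2 t=1s outcome=F: state=CLOSED
  event#3 t=5s outcome=F: state=OPEN
  event#4 t=6s outcome=F: state=OPEN
  event#5 t=10s outcome=F: state=OPEN
  event#6 t=14s outcome=F: state=OPEN
  event#7 t=15s outcome=S: state=OPEN
  event#8 t=19s outcome=S: state=OPEN
  event#9 t=23s outcome=S: state=CLOSED
  event#10 t=26s outcome=S: state=CLOSED
  event#11 t=29s outcome=S: state=CLOSED
  event#12 t=33s outcome=F: state=CLOSED
  event#13 t=35s outcome=F: state=CLOSED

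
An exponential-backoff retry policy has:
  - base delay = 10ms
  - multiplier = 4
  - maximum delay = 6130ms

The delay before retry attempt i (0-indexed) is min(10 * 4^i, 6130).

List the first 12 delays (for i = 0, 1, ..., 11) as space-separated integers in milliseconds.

Answer: 10 40 160 640 2560 6130 6130 6130 6130 6130 6130 6130

Derivation:
Computing each delay:
  i=0: min(10*4^0, 6130) = 10
  i=1: min(10*4^1, 6130) = 40
  i=2: min(10*4^2, 6130) = 160
  i=3: min(10*4^3, 6130) = 640
  i=4: min(10*4^4, 6130) = 2560
  i=5: min(10*4^5, 6130) = 6130
  i=6: min(10*4^6, 6130) = 6130
  i=7: min(10*4^7, 6130) = 6130
  i=8: min(10*4^8, 6130) = 6130
  i=9: min(10*4^9, 6130) = 6130
  i=10: min(10*4^10, 6130) = 6130
  i=11: min(10*4^11, 6130) = 6130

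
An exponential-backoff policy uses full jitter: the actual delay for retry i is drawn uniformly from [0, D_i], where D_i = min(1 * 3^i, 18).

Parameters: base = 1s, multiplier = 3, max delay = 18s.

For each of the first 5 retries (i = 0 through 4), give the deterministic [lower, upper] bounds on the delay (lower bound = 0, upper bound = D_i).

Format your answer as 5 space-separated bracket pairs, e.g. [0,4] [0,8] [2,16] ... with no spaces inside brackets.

Answer: [0,1] [0,3] [0,9] [0,18] [0,18]

Derivation:
Computing bounds per retry:
  i=0: D_i=min(1*3^0,18)=1, bounds=[0,1]
  i=1: D_i=min(1*3^1,18)=3, bounds=[0,3]
  i=2: D_i=min(1*3^2,18)=9, bounds=[0,9]
  i=3: D_i=min(1*3^3,18)=18, bounds=[0,18]
  i=4: D_i=min(1*3^4,18)=18, bounds=[0,18]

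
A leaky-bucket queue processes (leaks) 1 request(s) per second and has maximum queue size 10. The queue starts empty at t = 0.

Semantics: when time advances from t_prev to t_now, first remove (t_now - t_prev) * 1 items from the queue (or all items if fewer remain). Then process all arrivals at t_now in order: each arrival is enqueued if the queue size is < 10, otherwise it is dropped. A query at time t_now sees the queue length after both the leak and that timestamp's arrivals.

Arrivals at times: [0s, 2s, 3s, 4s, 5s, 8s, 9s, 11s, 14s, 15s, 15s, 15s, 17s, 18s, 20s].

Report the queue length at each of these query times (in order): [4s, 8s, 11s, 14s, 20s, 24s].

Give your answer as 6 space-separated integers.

Queue lengths at query times:
  query t=4s: backlog = 1
  query t=8s: backlog = 1
  query t=11s: backlog = 1
  query t=14s: backlog = 1
  query t=20s: backlog = 1
  query t=24s: backlog = 0

Answer: 1 1 1 1 1 0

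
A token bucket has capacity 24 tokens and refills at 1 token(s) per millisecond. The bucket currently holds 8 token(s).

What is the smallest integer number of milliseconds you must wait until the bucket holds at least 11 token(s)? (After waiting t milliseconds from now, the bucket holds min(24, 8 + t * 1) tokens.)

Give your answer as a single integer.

Answer: 3

Derivation:
Need 8 + t * 1 >= 11, so t >= 3/1.
Smallest integer t = ceil(3/1) = 3.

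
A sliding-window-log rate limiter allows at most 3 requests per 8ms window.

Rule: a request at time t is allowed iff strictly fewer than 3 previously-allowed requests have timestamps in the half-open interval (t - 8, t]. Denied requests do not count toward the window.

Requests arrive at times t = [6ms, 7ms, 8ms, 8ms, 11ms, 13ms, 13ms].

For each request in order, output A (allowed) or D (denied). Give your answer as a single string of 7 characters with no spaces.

Answer: AAADDDD

Derivation:
Tracking allowed requests in the window:
  req#1 t=6ms: ALLOW
  req#2 t=7ms: ALLOW
  req#3 t=8ms: ALLOW
  req#4 t=8ms: DENY
  req#5 t=11ms: DENY
  req#6 t=13ms: DENY
  req#7 t=13ms: DENY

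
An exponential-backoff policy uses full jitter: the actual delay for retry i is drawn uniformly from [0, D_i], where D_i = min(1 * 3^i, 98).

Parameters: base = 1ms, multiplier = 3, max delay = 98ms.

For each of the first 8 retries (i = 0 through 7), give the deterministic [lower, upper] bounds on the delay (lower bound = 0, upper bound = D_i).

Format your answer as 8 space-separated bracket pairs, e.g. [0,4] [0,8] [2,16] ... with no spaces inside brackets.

Computing bounds per retry:
  i=0: D_i=min(1*3^0,98)=1, bounds=[0,1]
  i=1: D_i=min(1*3^1,98)=3, bounds=[0,3]
  i=2: D_i=min(1*3^2,98)=9, bounds=[0,9]
  i=3: D_i=min(1*3^3,98)=27, bounds=[0,27]
  i=4: D_i=min(1*3^4,98)=81, bounds=[0,81]
  i=5: D_i=min(1*3^5,98)=98, bounds=[0,98]
  i=6: D_i=min(1*3^6,98)=98, bounds=[0,98]
  i=7: D_i=min(1*3^7,98)=98, bounds=[0,98]

Answer: [0,1] [0,3] [0,9] [0,27] [0,81] [0,98] [0,98] [0,98]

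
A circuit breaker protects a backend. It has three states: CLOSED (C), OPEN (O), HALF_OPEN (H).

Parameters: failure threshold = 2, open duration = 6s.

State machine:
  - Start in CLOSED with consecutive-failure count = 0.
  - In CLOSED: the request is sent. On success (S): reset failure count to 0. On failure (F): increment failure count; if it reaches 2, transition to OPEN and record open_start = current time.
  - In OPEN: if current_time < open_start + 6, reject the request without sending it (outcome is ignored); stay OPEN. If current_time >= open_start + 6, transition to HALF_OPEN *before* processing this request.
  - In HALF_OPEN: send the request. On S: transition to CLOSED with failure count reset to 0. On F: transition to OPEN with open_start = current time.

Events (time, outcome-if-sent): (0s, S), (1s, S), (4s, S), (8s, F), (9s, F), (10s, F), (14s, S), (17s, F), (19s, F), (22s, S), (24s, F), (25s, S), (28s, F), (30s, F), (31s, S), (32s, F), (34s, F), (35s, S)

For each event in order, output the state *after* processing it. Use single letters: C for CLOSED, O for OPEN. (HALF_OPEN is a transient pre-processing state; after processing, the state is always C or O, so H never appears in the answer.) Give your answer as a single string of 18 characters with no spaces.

State after each event:
  event#1 t=0s outcome=S: state=CLOSED
  event#2 t=1s outcome=S: state=CLOSED
  event#3 t=4s outcome=S: state=CLOSED
  event#4 t=8s outcome=F: state=CLOSED
  event#5 t=9s outcome=F: state=OPEN
  event#6 t=10s outcome=F: state=OPEN
  event#7 t=14s outcome=S: state=OPEN
  event#8 t=17s outcome=F: state=OPEN
  event#9 t=19s outcome=F: state=OPEN
  event#10 t=22s outcome=S: state=OPEN
  event#11 t=24s outcome=F: state=OPEN
  event#12 t=25s outcome=S: state=OPEN
  event#13 t=28s outcome=F: state=OPEN
  event#14 t=30s outcome=F: state=OPEN
  event#15 t=31s outcome=S: state=OPEN
  event#16 t=32s outcome=F: state=OPEN
  event#17 t=34s outcome=F: state=OPEN
  event#18 t=35s outcome=S: state=OPEN

Answer: CCCCOOOOOOOOOOOOOO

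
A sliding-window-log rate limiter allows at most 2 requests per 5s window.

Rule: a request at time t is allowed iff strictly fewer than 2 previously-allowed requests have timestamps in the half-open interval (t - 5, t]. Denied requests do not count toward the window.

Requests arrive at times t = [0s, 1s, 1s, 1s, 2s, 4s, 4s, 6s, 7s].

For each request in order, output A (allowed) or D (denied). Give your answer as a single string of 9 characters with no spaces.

Tracking allowed requests in the window:
  req#1 t=0s: ALLOW
  req#2 t=1s: ALLOW
  req#3 t=1s: DENY
  req#4 t=1s: DENY
  req#5 t=2s: DENY
  req#6 t=4s: DENY
  req#7 t=4s: DENY
  req#8 t=6s: ALLOW
  req#9 t=7s: ALLOW

Answer: AADDDDDAA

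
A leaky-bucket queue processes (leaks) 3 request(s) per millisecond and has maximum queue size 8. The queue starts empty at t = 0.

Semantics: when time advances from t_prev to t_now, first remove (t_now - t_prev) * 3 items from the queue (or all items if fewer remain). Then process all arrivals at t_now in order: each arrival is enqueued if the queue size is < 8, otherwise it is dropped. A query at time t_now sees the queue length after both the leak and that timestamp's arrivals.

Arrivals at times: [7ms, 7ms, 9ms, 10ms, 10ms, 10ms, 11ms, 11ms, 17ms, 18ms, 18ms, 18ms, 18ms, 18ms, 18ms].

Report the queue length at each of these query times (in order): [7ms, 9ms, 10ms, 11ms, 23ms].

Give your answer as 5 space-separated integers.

Answer: 2 1 3 2 0

Derivation:
Queue lengths at query times:
  query t=7ms: backlog = 2
  query t=9ms: backlog = 1
  query t=10ms: backlog = 3
  query t=11ms: backlog = 2
  query t=23ms: backlog = 0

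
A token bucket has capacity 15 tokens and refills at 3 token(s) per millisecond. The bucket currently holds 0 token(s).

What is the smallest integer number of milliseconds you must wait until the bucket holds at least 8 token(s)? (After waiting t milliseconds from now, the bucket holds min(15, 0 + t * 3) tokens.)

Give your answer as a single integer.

Answer: 3

Derivation:
Need 0 + t * 3 >= 8, so t >= 8/3.
Smallest integer t = ceil(8/3) = 3.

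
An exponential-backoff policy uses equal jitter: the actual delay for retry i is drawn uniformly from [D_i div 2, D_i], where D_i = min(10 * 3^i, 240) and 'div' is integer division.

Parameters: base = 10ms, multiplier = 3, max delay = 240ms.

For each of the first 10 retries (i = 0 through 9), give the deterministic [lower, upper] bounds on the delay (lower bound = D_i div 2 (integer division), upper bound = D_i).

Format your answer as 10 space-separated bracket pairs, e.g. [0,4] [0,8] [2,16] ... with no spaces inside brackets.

Computing bounds per retry:
  i=0: D_i=min(10*3^0,240)=10, bounds=[5,10]
  i=1: D_i=min(10*3^1,240)=30, bounds=[15,30]
  i=2: D_i=min(10*3^2,240)=90, bounds=[45,90]
  i=3: D_i=min(10*3^3,240)=240, bounds=[120,240]
  i=4: D_i=min(10*3^4,240)=240, bounds=[120,240]
  i=5: D_i=min(10*3^5,240)=240, bounds=[120,240]
  i=6: D_i=min(10*3^6,240)=240, bounds=[120,240]
  i=7: D_i=min(10*3^7,240)=240, bounds=[120,240]
  i=8: D_i=min(10*3^8,240)=240, bounds=[120,240]
  i=9: D_i=min(10*3^9,240)=240, bounds=[120,240]

Answer: [5,10] [15,30] [45,90] [120,240] [120,240] [120,240] [120,240] [120,240] [120,240] [120,240]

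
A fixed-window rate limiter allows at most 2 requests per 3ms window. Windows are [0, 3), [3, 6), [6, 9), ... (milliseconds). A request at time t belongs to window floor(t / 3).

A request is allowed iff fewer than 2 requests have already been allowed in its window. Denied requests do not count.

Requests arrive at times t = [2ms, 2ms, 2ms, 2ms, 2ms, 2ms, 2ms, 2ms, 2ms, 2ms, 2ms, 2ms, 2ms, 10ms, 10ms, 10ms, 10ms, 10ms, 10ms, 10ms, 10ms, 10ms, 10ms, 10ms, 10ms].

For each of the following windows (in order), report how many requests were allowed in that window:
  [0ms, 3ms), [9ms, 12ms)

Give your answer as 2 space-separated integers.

Answer: 2 2

Derivation:
Processing requests:
  req#1 t=2ms (window 0): ALLOW
  req#2 t=2ms (window 0): ALLOW
  req#3 t=2ms (window 0): DENY
  req#4 t=2ms (window 0): DENY
  req#5 t=2ms (window 0): DENY
  req#6 t=2ms (window 0): DENY
  req#7 t=2ms (window 0): DENY
  req#8 t=2ms (window 0): DENY
  req#9 t=2ms (window 0): DENY
  req#10 t=2ms (window 0): DENY
  req#11 t=2ms (window 0): DENY
  req#12 t=2ms (window 0): DENY
  req#13 t=2ms (window 0): DENY
  req#14 t=10ms (window 3): ALLOW
  req#15 t=10ms (window 3): ALLOW
  req#16 t=10ms (window 3): DENY
  req#17 t=10ms (window 3): DENY
  req#18 t=10ms (window 3): DENY
  req#19 t=10ms (window 3): DENY
  req#20 t=10ms (window 3): DENY
  req#21 t=10ms (window 3): DENY
  req#22 t=10ms (window 3): DENY
  req#23 t=10ms (window 3): DENY
  req#24 t=10ms (window 3): DENY
  req#25 t=10ms (window 3): DENY

Allowed counts by window: 2 2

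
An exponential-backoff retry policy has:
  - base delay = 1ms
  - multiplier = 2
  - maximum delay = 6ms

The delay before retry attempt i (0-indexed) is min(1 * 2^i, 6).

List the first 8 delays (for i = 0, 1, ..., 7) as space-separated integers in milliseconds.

Computing each delay:
  i=0: min(1*2^0, 6) = 1
  i=1: min(1*2^1, 6) = 2
  i=2: min(1*2^2, 6) = 4
  i=3: min(1*2^3, 6) = 6
  i=4: min(1*2^4, 6) = 6
  i=5: min(1*2^5, 6) = 6
  i=6: min(1*2^6, 6) = 6
  i=7: min(1*2^7, 6) = 6

Answer: 1 2 4 6 6 6 6 6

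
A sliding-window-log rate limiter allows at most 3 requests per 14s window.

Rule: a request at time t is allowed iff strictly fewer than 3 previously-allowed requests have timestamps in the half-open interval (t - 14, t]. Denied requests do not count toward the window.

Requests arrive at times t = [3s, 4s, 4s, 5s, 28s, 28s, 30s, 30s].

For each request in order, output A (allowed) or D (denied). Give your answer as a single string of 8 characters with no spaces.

Tracking allowed requests in the window:
  req#1 t=3s: ALLOW
  req#2 t=4s: ALLOW
  req#3 t=4s: ALLOW
  req#4 t=5s: DENY
  req#5 t=28s: ALLOW
  req#6 t=28s: ALLOW
  req#7 t=30s: ALLOW
  req#8 t=30s: DENY

Answer: AAADAAAD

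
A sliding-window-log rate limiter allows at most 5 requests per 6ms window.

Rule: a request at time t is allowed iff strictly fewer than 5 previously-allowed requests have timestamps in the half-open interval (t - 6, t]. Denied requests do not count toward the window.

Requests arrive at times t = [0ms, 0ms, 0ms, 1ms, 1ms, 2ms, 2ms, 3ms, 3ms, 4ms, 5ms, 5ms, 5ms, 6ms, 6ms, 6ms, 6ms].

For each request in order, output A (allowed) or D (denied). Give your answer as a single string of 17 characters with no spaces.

Tracking allowed requests in the window:
  req#1 t=0ms: ALLOW
  req#2 t=0ms: ALLOW
  req#3 t=0ms: ALLOW
  req#4 t=1ms: ALLOW
  req#5 t=1ms: ALLOW
  req#6 t=2ms: DENY
  req#7 t=2ms: DENY
  req#8 t=3ms: DENY
  req#9 t=3ms: DENY
  req#10 t=4ms: DENY
  req#11 t=5ms: DENY
  req#12 t=5ms: DENY
  req#13 t=5ms: DENY
  req#14 t=6ms: ALLOW
  req#15 t=6ms: ALLOW
  req#16 t=6ms: ALLOW
  req#17 t=6ms: DENY

Answer: AAAAADDDDDDDDAAAD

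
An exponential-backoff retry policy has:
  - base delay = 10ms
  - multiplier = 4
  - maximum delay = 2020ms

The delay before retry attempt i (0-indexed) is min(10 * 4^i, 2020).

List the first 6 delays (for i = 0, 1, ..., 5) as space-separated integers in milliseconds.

Computing each delay:
  i=0: min(10*4^0, 2020) = 10
  i=1: min(10*4^1, 2020) = 40
  i=2: min(10*4^2, 2020) = 160
  i=3: min(10*4^3, 2020) = 640
  i=4: min(10*4^4, 2020) = 2020
  i=5: min(10*4^5, 2020) = 2020

Answer: 10 40 160 640 2020 2020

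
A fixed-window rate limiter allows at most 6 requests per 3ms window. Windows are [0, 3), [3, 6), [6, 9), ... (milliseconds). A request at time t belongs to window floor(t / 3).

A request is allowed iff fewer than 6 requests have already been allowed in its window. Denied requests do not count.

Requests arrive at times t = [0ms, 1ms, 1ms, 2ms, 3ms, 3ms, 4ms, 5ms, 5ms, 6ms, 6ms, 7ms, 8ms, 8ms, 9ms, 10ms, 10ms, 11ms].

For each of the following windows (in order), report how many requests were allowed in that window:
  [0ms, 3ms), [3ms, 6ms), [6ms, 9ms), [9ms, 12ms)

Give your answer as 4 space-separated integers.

Processing requests:
  req#1 t=0ms (window 0): ALLOW
  req#2 t=1ms (window 0): ALLOW
  req#3 t=1ms (window 0): ALLOW
  req#4 t=2ms (window 0): ALLOW
  req#5 t=3ms (window 1): ALLOW
  req#6 t=3ms (window 1): ALLOW
  req#7 t=4ms (window 1): ALLOW
  req#8 t=5ms (window 1): ALLOW
  req#9 t=5ms (window 1): ALLOW
  req#10 t=6ms (window 2): ALLOW
  req#11 t=6ms (window 2): ALLOW
  req#12 t=7ms (window 2): ALLOW
  req#13 t=8ms (window 2): ALLOW
  req#14 t=8ms (window 2): ALLOW
  req#15 t=9ms (window 3): ALLOW
  req#16 t=10ms (window 3): ALLOW
  req#17 t=10ms (window 3): ALLOW
  req#18 t=11ms (window 3): ALLOW

Allowed counts by window: 4 5 5 4

Answer: 4 5 5 4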